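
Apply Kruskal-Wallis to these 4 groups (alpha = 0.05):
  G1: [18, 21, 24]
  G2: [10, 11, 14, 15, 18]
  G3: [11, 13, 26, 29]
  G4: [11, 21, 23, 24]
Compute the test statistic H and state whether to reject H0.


Step 1: Combine all N = 16 observations and assign midranks.
sorted (value, group, rank): (10,G2,1), (11,G2,3), (11,G3,3), (11,G4,3), (13,G3,5), (14,G2,6), (15,G2,7), (18,G1,8.5), (18,G2,8.5), (21,G1,10.5), (21,G4,10.5), (23,G4,12), (24,G1,13.5), (24,G4,13.5), (26,G3,15), (29,G3,16)
Step 2: Sum ranks within each group.
R_1 = 32.5 (n_1 = 3)
R_2 = 25.5 (n_2 = 5)
R_3 = 39 (n_3 = 4)
R_4 = 39 (n_4 = 4)
Step 3: H = 12/(N(N+1)) * sum(R_i^2/n_i) - 3(N+1)
     = 12/(16*17) * (32.5^2/3 + 25.5^2/5 + 39^2/4 + 39^2/4) - 3*17
     = 0.044118 * 1242.63 - 51
     = 3.822059.
Step 4: Ties present; correction factor C = 1 - 42/(16^3 - 16) = 0.989706. Corrected H = 3.822059 / 0.989706 = 3.861813.
Step 5: Under H0, H ~ chi^2(3); p-value = 0.276778.
Step 6: alpha = 0.05. fail to reject H0.

H = 3.8618, df = 3, p = 0.276778, fail to reject H0.


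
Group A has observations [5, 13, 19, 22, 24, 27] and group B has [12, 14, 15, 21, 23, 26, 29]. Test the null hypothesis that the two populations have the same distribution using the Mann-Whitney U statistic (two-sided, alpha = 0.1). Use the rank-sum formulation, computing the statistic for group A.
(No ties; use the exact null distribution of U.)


Step 1: Combine and sort all 13 observations; assign midranks.
sorted (value, group): (5,X), (12,Y), (13,X), (14,Y), (15,Y), (19,X), (21,Y), (22,X), (23,Y), (24,X), (26,Y), (27,X), (29,Y)
ranks: 5->1, 12->2, 13->3, 14->4, 15->5, 19->6, 21->7, 22->8, 23->9, 24->10, 26->11, 27->12, 29->13
Step 2: Rank sum for X: R1 = 1 + 3 + 6 + 8 + 10 + 12 = 40.
Step 3: U_X = R1 - n1(n1+1)/2 = 40 - 6*7/2 = 40 - 21 = 19.
       U_Y = n1*n2 - U_X = 42 - 19 = 23.
Step 4: No ties, so the exact null distribution of U (based on enumerating the C(13,6) = 1716 equally likely rank assignments) gives the two-sided p-value.
Step 5: p-value = 0.835664; compare to alpha = 0.1. fail to reject H0.

U_X = 19, p = 0.835664, fail to reject H0 at alpha = 0.1.


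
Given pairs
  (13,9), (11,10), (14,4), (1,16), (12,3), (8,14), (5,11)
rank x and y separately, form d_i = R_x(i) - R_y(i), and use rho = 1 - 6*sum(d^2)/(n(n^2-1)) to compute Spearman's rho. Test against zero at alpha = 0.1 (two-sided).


Step 1: Rank x and y separately (midranks; no ties here).
rank(x): 13->6, 11->4, 14->7, 1->1, 12->5, 8->3, 5->2
rank(y): 9->3, 10->4, 4->2, 16->7, 3->1, 14->6, 11->5
Step 2: d_i = R_x(i) - R_y(i); compute d_i^2.
  (6-3)^2=9, (4-4)^2=0, (7-2)^2=25, (1-7)^2=36, (5-1)^2=16, (3-6)^2=9, (2-5)^2=9
sum(d^2) = 104.
Step 3: rho = 1 - 6*104 / (7*(7^2 - 1)) = 1 - 624/336 = -0.857143.
Step 4: Under H0, t = rho * sqrt((n-2)/(1-rho^2)) = -3.7210 ~ t(5).
Step 5: Two-sided p-value from the t-distribution with 5 df = 0.013697.
Step 6: alpha = 0.1. reject H0.

rho = -0.8571, p = 0.013697, reject H0 at alpha = 0.1.


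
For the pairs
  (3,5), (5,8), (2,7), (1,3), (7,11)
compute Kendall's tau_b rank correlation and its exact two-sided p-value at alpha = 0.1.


Step 1: Enumerate the 10 unordered pairs (i,j) with i<j and classify each by sign(x_j-x_i) * sign(y_j-y_i).
  (1,2):dx=+2,dy=+3->C; (1,3):dx=-1,dy=+2->D; (1,4):dx=-2,dy=-2->C; (1,5):dx=+4,dy=+6->C
  (2,3):dx=-3,dy=-1->C; (2,4):dx=-4,dy=-5->C; (2,5):dx=+2,dy=+3->C; (3,4):dx=-1,dy=-4->C
  (3,5):dx=+5,dy=+4->C; (4,5):dx=+6,dy=+8->C
Step 2: C = 9, D = 1, total pairs = 10.
Step 3: tau = (C - D)/(n(n-1)/2) = (9 - 1)/10 = 0.800000.
Step 4: Exact two-sided p-value (enumerate n! = 120 permutations of y under H0): p = 0.083333.
Step 5: alpha = 0.1. reject H0.

tau_b = 0.8000 (C=9, D=1), p = 0.083333, reject H0.


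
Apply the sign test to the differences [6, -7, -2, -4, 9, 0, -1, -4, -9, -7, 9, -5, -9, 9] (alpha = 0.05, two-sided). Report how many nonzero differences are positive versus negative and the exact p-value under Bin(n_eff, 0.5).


Step 1: Discard zero differences. Original n = 14; n_eff = number of nonzero differences = 13.
Nonzero differences (with sign): +6, -7, -2, -4, +9, -1, -4, -9, -7, +9, -5, -9, +9
Step 2: Count signs: positive = 4, negative = 9.
Step 3: Under H0: P(positive) = 0.5, so the number of positives S ~ Bin(13, 0.5).
Step 4: Two-sided exact p-value = sum of Bin(13,0.5) probabilities at or below the observed probability = 0.266846.
Step 5: alpha = 0.05. fail to reject H0.

n_eff = 13, pos = 4, neg = 9, p = 0.266846, fail to reject H0.


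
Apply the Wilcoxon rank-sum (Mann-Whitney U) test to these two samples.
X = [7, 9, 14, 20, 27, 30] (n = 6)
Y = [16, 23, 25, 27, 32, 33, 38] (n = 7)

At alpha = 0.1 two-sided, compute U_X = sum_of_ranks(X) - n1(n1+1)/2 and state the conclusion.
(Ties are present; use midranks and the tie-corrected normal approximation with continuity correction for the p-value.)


Step 1: Combine and sort all 13 observations; assign midranks.
sorted (value, group): (7,X), (9,X), (14,X), (16,Y), (20,X), (23,Y), (25,Y), (27,X), (27,Y), (30,X), (32,Y), (33,Y), (38,Y)
ranks: 7->1, 9->2, 14->3, 16->4, 20->5, 23->6, 25->7, 27->8.5, 27->8.5, 30->10, 32->11, 33->12, 38->13
Step 2: Rank sum for X: R1 = 1 + 2 + 3 + 5 + 8.5 + 10 = 29.5.
Step 3: U_X = R1 - n1(n1+1)/2 = 29.5 - 6*7/2 = 29.5 - 21 = 8.5.
       U_Y = n1*n2 - U_X = 42 - 8.5 = 33.5.
Step 4: Ties are present, so use the tie-corrected normal approximation (with continuity correction) for the p-value.
Step 5: p-value = 0.086044; compare to alpha = 0.1. reject H0.

U_X = 8.5, p = 0.086044, reject H0 at alpha = 0.1.


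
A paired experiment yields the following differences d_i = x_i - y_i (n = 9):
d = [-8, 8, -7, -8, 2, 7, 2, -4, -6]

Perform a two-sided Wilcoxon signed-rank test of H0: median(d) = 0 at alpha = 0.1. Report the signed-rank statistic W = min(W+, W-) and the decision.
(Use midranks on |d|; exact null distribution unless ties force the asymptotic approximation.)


Step 1: Drop any zero differences (none here) and take |d_i|.
|d| = [8, 8, 7, 8, 2, 7, 2, 4, 6]
Step 2: Midrank |d_i| (ties get averaged ranks).
ranks: |8|->8, |8|->8, |7|->5.5, |8|->8, |2|->1.5, |7|->5.5, |2|->1.5, |4|->3, |6|->4
Step 3: Attach original signs; sum ranks with positive sign and with negative sign.
W+ = 8 + 1.5 + 5.5 + 1.5 = 16.5
W- = 8 + 5.5 + 8 + 3 + 4 = 28.5
(Check: W+ + W- = 45 should equal n(n+1)/2 = 45.)
Step 4: Test statistic W = min(W+, W-) = 16.5.
Step 5: Ties in |d|, so use the tie-corrected normal approximation.
        E[W] = n(n+1)/4 = 9*10/4 = 22.5.
        Tie groups: |d|=2 (t=2), |d|=7 (t=2), |d|=8 (t=3); sum(t^3 - t) = 36.
        Var[W] = n(n+1)(2n+1)/24 - sum(t^3-t)/48 = 1710/24 - 36/48 = 70.5.
        z = (W - E[W]) / sqrt(Var[W]) = (16.5 - 22.5) / 8.3964 = -0.7146.
        Two-sided p = 2*Phi(z) = 0.474863.
Step 6: alpha = 0.1. fail to reject H0.

W+ = 16.5, W- = 28.5, W = min = 16.5, p = 0.474863, fail to reject H0.


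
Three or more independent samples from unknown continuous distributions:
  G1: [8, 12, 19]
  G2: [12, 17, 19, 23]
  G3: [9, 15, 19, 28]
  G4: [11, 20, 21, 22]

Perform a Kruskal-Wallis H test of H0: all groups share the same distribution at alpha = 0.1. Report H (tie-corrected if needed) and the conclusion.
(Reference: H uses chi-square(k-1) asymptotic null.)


Step 1: Combine all N = 15 observations and assign midranks.
sorted (value, group, rank): (8,G1,1), (9,G3,2), (11,G4,3), (12,G1,4.5), (12,G2,4.5), (15,G3,6), (17,G2,7), (19,G1,9), (19,G2,9), (19,G3,9), (20,G4,11), (21,G4,12), (22,G4,13), (23,G2,14), (28,G3,15)
Step 2: Sum ranks within each group.
R_1 = 14.5 (n_1 = 3)
R_2 = 34.5 (n_2 = 4)
R_3 = 32 (n_3 = 4)
R_4 = 39 (n_4 = 4)
Step 3: H = 12/(N(N+1)) * sum(R_i^2/n_i) - 3(N+1)
     = 12/(15*16) * (14.5^2/3 + 34.5^2/4 + 32^2/4 + 39^2/4) - 3*16
     = 0.050000 * 1003.9 - 48
     = 2.194792.
Step 4: Ties present; correction factor C = 1 - 30/(15^3 - 15) = 0.991071. Corrected H = 2.194792 / 0.991071 = 2.214565.
Step 5: Under H0, H ~ chi^2(3); p-value = 0.529085.
Step 6: alpha = 0.1. fail to reject H0.

H = 2.2146, df = 3, p = 0.529085, fail to reject H0.


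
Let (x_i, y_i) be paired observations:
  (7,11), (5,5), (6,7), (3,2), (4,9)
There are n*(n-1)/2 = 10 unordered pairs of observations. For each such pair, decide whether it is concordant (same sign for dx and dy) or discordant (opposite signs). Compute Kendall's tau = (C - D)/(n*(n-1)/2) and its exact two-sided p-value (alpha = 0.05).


Step 1: Enumerate the 10 unordered pairs (i,j) with i<j and classify each by sign(x_j-x_i) * sign(y_j-y_i).
  (1,2):dx=-2,dy=-6->C; (1,3):dx=-1,dy=-4->C; (1,4):dx=-4,dy=-9->C; (1,5):dx=-3,dy=-2->C
  (2,3):dx=+1,dy=+2->C; (2,4):dx=-2,dy=-3->C; (2,5):dx=-1,dy=+4->D; (3,4):dx=-3,dy=-5->C
  (3,5):dx=-2,dy=+2->D; (4,5):dx=+1,dy=+7->C
Step 2: C = 8, D = 2, total pairs = 10.
Step 3: tau = (C - D)/(n(n-1)/2) = (8 - 2)/10 = 0.600000.
Step 4: Exact two-sided p-value (enumerate n! = 120 permutations of y under H0): p = 0.233333.
Step 5: alpha = 0.05. fail to reject H0.

tau_b = 0.6000 (C=8, D=2), p = 0.233333, fail to reject H0.


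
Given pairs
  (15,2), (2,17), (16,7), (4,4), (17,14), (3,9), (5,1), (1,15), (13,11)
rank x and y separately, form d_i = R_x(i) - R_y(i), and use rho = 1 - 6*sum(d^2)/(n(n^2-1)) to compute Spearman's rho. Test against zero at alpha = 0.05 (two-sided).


Step 1: Rank x and y separately (midranks; no ties here).
rank(x): 15->7, 2->2, 16->8, 4->4, 17->9, 3->3, 5->5, 1->1, 13->6
rank(y): 2->2, 17->9, 7->4, 4->3, 14->7, 9->5, 1->1, 15->8, 11->6
Step 2: d_i = R_x(i) - R_y(i); compute d_i^2.
  (7-2)^2=25, (2-9)^2=49, (8-4)^2=16, (4-3)^2=1, (9-7)^2=4, (3-5)^2=4, (5-1)^2=16, (1-8)^2=49, (6-6)^2=0
sum(d^2) = 164.
Step 3: rho = 1 - 6*164 / (9*(9^2 - 1)) = 1 - 984/720 = -0.366667.
Step 4: Under H0, t = rho * sqrt((n-2)/(1-rho^2)) = -1.0427 ~ t(7).
Step 5: Two-sided p-value from the t-distribution with 7 df = 0.331740.
Step 6: alpha = 0.05. fail to reject H0.

rho = -0.3667, p = 0.331740, fail to reject H0 at alpha = 0.05.


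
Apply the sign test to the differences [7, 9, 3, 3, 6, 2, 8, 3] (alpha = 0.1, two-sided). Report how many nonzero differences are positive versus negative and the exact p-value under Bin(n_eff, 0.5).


Step 1: Discard zero differences. Original n = 8; n_eff = number of nonzero differences = 8.
Nonzero differences (with sign): +7, +9, +3, +3, +6, +2, +8, +3
Step 2: Count signs: positive = 8, negative = 0.
Step 3: Under H0: P(positive) = 0.5, so the number of positives S ~ Bin(8, 0.5).
Step 4: Two-sided exact p-value = sum of Bin(8,0.5) probabilities at or below the observed probability = 0.007812.
Step 5: alpha = 0.1. reject H0.

n_eff = 8, pos = 8, neg = 0, p = 0.007812, reject H0.


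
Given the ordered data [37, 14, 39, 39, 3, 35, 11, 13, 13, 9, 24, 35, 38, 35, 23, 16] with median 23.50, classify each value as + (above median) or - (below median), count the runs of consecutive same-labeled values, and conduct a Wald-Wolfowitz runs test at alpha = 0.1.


Step 1: Compute median = 23.50; label A = above, B = below.
Labels in order: ABAABABBBBAAAABB  (n_A = 8, n_B = 8)
Step 2: Count runs R = 8.
Step 3: Under H0 (random ordering), E[R] = 2*n_A*n_B/(n_A+n_B) + 1 = 2*8*8/16 + 1 = 9.0000.
        Var[R] = 2*n_A*n_B*(2*n_A*n_B - n_A - n_B) / ((n_A+n_B)^2 * (n_A+n_B-1)) = 14336/3840 = 3.7333.
        SD[R] = 1.9322.
Step 4: Continuity-corrected z = (R + 0.5 - E[R]) / SD[R] = (8 + 0.5 - 9.0000) / 1.9322 = -0.2588.
Step 5: Two-sided p-value via normal approximation = 2*(1 - Phi(|z|)) = 0.795809.
Step 6: alpha = 0.1. fail to reject H0.

R = 8, z = -0.2588, p = 0.795809, fail to reject H0.


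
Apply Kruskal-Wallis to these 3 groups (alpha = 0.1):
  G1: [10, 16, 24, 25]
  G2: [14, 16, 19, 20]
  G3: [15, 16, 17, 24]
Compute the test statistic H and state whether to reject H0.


Step 1: Combine all N = 12 observations and assign midranks.
sorted (value, group, rank): (10,G1,1), (14,G2,2), (15,G3,3), (16,G1,5), (16,G2,5), (16,G3,5), (17,G3,7), (19,G2,8), (20,G2,9), (24,G1,10.5), (24,G3,10.5), (25,G1,12)
Step 2: Sum ranks within each group.
R_1 = 28.5 (n_1 = 4)
R_2 = 24 (n_2 = 4)
R_3 = 25.5 (n_3 = 4)
Step 3: H = 12/(N(N+1)) * sum(R_i^2/n_i) - 3(N+1)
     = 12/(12*13) * (28.5^2/4 + 24^2/4 + 25.5^2/4) - 3*13
     = 0.076923 * 509.625 - 39
     = 0.201923.
Step 4: Ties present; correction factor C = 1 - 30/(12^3 - 12) = 0.982517. Corrected H = 0.201923 / 0.982517 = 0.205516.
Step 5: Under H0, H ~ chi^2(2); p-value = 0.902345.
Step 6: alpha = 0.1. fail to reject H0.

H = 0.2055, df = 2, p = 0.902345, fail to reject H0.


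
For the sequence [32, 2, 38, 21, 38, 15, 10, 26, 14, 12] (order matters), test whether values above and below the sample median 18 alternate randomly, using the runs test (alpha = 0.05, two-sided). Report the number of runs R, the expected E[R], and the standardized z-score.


Step 1: Compute median = 18; label A = above, B = below.
Labels in order: ABAAABBABB  (n_A = 5, n_B = 5)
Step 2: Count runs R = 6.
Step 3: Under H0 (random ordering), E[R] = 2*n_A*n_B/(n_A+n_B) + 1 = 2*5*5/10 + 1 = 6.0000.
        Var[R] = 2*n_A*n_B*(2*n_A*n_B - n_A - n_B) / ((n_A+n_B)^2 * (n_A+n_B-1)) = 2000/900 = 2.2222.
        SD[R] = 1.4907.
Step 4: R = E[R], so z = 0 with no continuity correction.
Step 5: Two-sided p-value via normal approximation = 2*(1 - Phi(|z|)) = 1.000000.
Step 6: alpha = 0.05. fail to reject H0.

R = 6, z = 0.0000, p = 1.000000, fail to reject H0.


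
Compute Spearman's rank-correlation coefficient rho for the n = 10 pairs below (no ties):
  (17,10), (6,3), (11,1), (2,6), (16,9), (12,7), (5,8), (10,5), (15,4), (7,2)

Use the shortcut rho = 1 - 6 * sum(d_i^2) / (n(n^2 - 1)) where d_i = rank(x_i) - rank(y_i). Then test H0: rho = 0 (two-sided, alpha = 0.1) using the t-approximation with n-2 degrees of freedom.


Step 1: Rank x and y separately (midranks; no ties here).
rank(x): 17->10, 6->3, 11->6, 2->1, 16->9, 12->7, 5->2, 10->5, 15->8, 7->4
rank(y): 10->10, 3->3, 1->1, 6->6, 9->9, 7->7, 8->8, 5->5, 4->4, 2->2
Step 2: d_i = R_x(i) - R_y(i); compute d_i^2.
  (10-10)^2=0, (3-3)^2=0, (6-1)^2=25, (1-6)^2=25, (9-9)^2=0, (7-7)^2=0, (2-8)^2=36, (5-5)^2=0, (8-4)^2=16, (4-2)^2=4
sum(d^2) = 106.
Step 3: rho = 1 - 6*106 / (10*(10^2 - 1)) = 1 - 636/990 = 0.357576.
Step 4: Under H0, t = rho * sqrt((n-2)/(1-rho^2)) = 1.0830 ~ t(8).
Step 5: Two-sided p-value from the t-distribution with 8 df = 0.310376.
Step 6: alpha = 0.1. fail to reject H0.

rho = 0.3576, p = 0.310376, fail to reject H0 at alpha = 0.1.


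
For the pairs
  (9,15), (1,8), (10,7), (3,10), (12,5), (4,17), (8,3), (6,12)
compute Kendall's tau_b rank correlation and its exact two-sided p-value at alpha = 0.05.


Step 1: Enumerate the 28 unordered pairs (i,j) with i<j and classify each by sign(x_j-x_i) * sign(y_j-y_i).
  (1,2):dx=-8,dy=-7->C; (1,3):dx=+1,dy=-8->D; (1,4):dx=-6,dy=-5->C; (1,5):dx=+3,dy=-10->D
  (1,6):dx=-5,dy=+2->D; (1,7):dx=-1,dy=-12->C; (1,8):dx=-3,dy=-3->C; (2,3):dx=+9,dy=-1->D
  (2,4):dx=+2,dy=+2->C; (2,5):dx=+11,dy=-3->D; (2,6):dx=+3,dy=+9->C; (2,7):dx=+7,dy=-5->D
  (2,8):dx=+5,dy=+4->C; (3,4):dx=-7,dy=+3->D; (3,5):dx=+2,dy=-2->D; (3,6):dx=-6,dy=+10->D
  (3,7):dx=-2,dy=-4->C; (3,8):dx=-4,dy=+5->D; (4,5):dx=+9,dy=-5->D; (4,6):dx=+1,dy=+7->C
  (4,7):dx=+5,dy=-7->D; (4,8):dx=+3,dy=+2->C; (5,6):dx=-8,dy=+12->D; (5,7):dx=-4,dy=-2->C
  (5,8):dx=-6,dy=+7->D; (6,7):dx=+4,dy=-14->D; (6,8):dx=+2,dy=-5->D; (7,8):dx=-2,dy=+9->D
Step 2: C = 11, D = 17, total pairs = 28.
Step 3: tau = (C - D)/(n(n-1)/2) = (11 - 17)/28 = -0.214286.
Step 4: Exact two-sided p-value (enumerate n! = 40320 permutations of y under H0): p = 0.548413.
Step 5: alpha = 0.05. fail to reject H0.

tau_b = -0.2143 (C=11, D=17), p = 0.548413, fail to reject H0.


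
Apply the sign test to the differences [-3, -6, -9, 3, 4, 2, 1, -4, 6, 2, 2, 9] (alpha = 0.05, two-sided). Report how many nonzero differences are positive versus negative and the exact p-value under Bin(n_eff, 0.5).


Step 1: Discard zero differences. Original n = 12; n_eff = number of nonzero differences = 12.
Nonzero differences (with sign): -3, -6, -9, +3, +4, +2, +1, -4, +6, +2, +2, +9
Step 2: Count signs: positive = 8, negative = 4.
Step 3: Under H0: P(positive) = 0.5, so the number of positives S ~ Bin(12, 0.5).
Step 4: Two-sided exact p-value = sum of Bin(12,0.5) probabilities at or below the observed probability = 0.387695.
Step 5: alpha = 0.05. fail to reject H0.

n_eff = 12, pos = 8, neg = 4, p = 0.387695, fail to reject H0.


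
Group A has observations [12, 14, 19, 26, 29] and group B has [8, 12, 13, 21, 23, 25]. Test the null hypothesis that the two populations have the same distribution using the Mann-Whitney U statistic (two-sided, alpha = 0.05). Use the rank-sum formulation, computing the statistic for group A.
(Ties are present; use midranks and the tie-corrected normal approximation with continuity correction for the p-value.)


Step 1: Combine and sort all 11 observations; assign midranks.
sorted (value, group): (8,Y), (12,X), (12,Y), (13,Y), (14,X), (19,X), (21,Y), (23,Y), (25,Y), (26,X), (29,X)
ranks: 8->1, 12->2.5, 12->2.5, 13->4, 14->5, 19->6, 21->7, 23->8, 25->9, 26->10, 29->11
Step 2: Rank sum for X: R1 = 2.5 + 5 + 6 + 10 + 11 = 34.5.
Step 3: U_X = R1 - n1(n1+1)/2 = 34.5 - 5*6/2 = 34.5 - 15 = 19.5.
       U_Y = n1*n2 - U_X = 30 - 19.5 = 10.5.
Step 4: Ties are present, so use the tie-corrected normal approximation (with continuity correction) for the p-value.
Step 5: p-value = 0.464192; compare to alpha = 0.05. fail to reject H0.

U_X = 19.5, p = 0.464192, fail to reject H0 at alpha = 0.05.


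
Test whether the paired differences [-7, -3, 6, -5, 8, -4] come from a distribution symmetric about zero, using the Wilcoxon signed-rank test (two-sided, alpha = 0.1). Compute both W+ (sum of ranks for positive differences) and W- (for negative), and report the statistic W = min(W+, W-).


Step 1: Drop any zero differences (none here) and take |d_i|.
|d| = [7, 3, 6, 5, 8, 4]
Step 2: Midrank |d_i| (ties get averaged ranks).
ranks: |7|->5, |3|->1, |6|->4, |5|->3, |8|->6, |4|->2
Step 3: Attach original signs; sum ranks with positive sign and with negative sign.
W+ = 4 + 6 = 10
W- = 5 + 1 + 3 + 2 = 11
(Check: W+ + W- = 21 should equal n(n+1)/2 = 21.)
Step 4: Test statistic W = min(W+, W-) = 10.
Step 5: No ties, so the exact null distribution over the 2^6 = 64 sign assignments gives the two-sided p-value = 1.000000.
Step 6: alpha = 0.1. fail to reject H0.

W+ = 10, W- = 11, W = min = 10, p = 1.000000, fail to reject H0.


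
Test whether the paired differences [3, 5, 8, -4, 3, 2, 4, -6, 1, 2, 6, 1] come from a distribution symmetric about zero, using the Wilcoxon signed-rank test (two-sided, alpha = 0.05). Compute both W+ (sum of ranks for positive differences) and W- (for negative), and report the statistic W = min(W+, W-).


Step 1: Drop any zero differences (none here) and take |d_i|.
|d| = [3, 5, 8, 4, 3, 2, 4, 6, 1, 2, 6, 1]
Step 2: Midrank |d_i| (ties get averaged ranks).
ranks: |3|->5.5, |5|->9, |8|->12, |4|->7.5, |3|->5.5, |2|->3.5, |4|->7.5, |6|->10.5, |1|->1.5, |2|->3.5, |6|->10.5, |1|->1.5
Step 3: Attach original signs; sum ranks with positive sign and with negative sign.
W+ = 5.5 + 9 + 12 + 5.5 + 3.5 + 7.5 + 1.5 + 3.5 + 10.5 + 1.5 = 60
W- = 7.5 + 10.5 = 18
(Check: W+ + W- = 78 should equal n(n+1)/2 = 78.)
Step 4: Test statistic W = min(W+, W-) = 18.
Step 5: Ties in |d|, so use the tie-corrected normal approximation.
        E[W] = n(n+1)/4 = 12*13/4 = 39.
        Tie groups: |d|=1 (t=2), |d|=2 (t=2), |d|=3 (t=2), |d|=4 (t=2), |d|=6 (t=2); sum(t^3 - t) = 30.
        Var[W] = n(n+1)(2n+1)/24 - sum(t^3-t)/48 = 3900/24 - 30/48 = 161.875.
        z = (W - E[W]) / sqrt(Var[W]) = (18 - 39) / 12.7230 = -1.6506.
        Two-sided p = 2*Phi(z) = 0.098830.
Step 6: alpha = 0.05. fail to reject H0.

W+ = 60, W- = 18, W = min = 18, p = 0.098830, fail to reject H0.


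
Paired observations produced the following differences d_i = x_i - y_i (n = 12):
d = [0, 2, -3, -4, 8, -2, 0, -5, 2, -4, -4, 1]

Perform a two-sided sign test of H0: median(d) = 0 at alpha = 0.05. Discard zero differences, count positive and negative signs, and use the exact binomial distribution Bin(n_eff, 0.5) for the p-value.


Step 1: Discard zero differences. Original n = 12; n_eff = number of nonzero differences = 10.
Nonzero differences (with sign): +2, -3, -4, +8, -2, -5, +2, -4, -4, +1
Step 2: Count signs: positive = 4, negative = 6.
Step 3: Under H0: P(positive) = 0.5, so the number of positives S ~ Bin(10, 0.5).
Step 4: Two-sided exact p-value = sum of Bin(10,0.5) probabilities at or below the observed probability = 0.753906.
Step 5: alpha = 0.05. fail to reject H0.

n_eff = 10, pos = 4, neg = 6, p = 0.753906, fail to reject H0.


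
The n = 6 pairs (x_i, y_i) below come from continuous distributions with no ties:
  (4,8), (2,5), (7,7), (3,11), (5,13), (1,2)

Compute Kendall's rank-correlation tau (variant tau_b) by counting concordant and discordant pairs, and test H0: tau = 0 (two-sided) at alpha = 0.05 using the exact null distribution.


Step 1: Enumerate the 15 unordered pairs (i,j) with i<j and classify each by sign(x_j-x_i) * sign(y_j-y_i).
  (1,2):dx=-2,dy=-3->C; (1,3):dx=+3,dy=-1->D; (1,4):dx=-1,dy=+3->D; (1,5):dx=+1,dy=+5->C
  (1,6):dx=-3,dy=-6->C; (2,3):dx=+5,dy=+2->C; (2,4):dx=+1,dy=+6->C; (2,5):dx=+3,dy=+8->C
  (2,6):dx=-1,dy=-3->C; (3,4):dx=-4,dy=+4->D; (3,5):dx=-2,dy=+6->D; (3,6):dx=-6,dy=-5->C
  (4,5):dx=+2,dy=+2->C; (4,6):dx=-2,dy=-9->C; (5,6):dx=-4,dy=-11->C
Step 2: C = 11, D = 4, total pairs = 15.
Step 3: tau = (C - D)/(n(n-1)/2) = (11 - 4)/15 = 0.466667.
Step 4: Exact two-sided p-value (enumerate n! = 720 permutations of y under H0): p = 0.272222.
Step 5: alpha = 0.05. fail to reject H0.

tau_b = 0.4667 (C=11, D=4), p = 0.272222, fail to reject H0.


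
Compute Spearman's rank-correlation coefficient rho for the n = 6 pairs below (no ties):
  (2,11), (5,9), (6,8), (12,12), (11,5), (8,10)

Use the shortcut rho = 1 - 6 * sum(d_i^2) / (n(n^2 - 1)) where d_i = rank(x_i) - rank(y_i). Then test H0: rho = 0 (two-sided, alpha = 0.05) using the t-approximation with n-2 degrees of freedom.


Step 1: Rank x and y separately (midranks; no ties here).
rank(x): 2->1, 5->2, 6->3, 12->6, 11->5, 8->4
rank(y): 11->5, 9->3, 8->2, 12->6, 5->1, 10->4
Step 2: d_i = R_x(i) - R_y(i); compute d_i^2.
  (1-5)^2=16, (2-3)^2=1, (3-2)^2=1, (6-6)^2=0, (5-1)^2=16, (4-4)^2=0
sum(d^2) = 34.
Step 3: rho = 1 - 6*34 / (6*(6^2 - 1)) = 1 - 204/210 = 0.028571.
Step 4: Under H0, t = rho * sqrt((n-2)/(1-rho^2)) = 0.0572 ~ t(4).
Step 5: Two-sided p-value from the t-distribution with 4 df = 0.957155.
Step 6: alpha = 0.05. fail to reject H0.

rho = 0.0286, p = 0.957155, fail to reject H0 at alpha = 0.05.


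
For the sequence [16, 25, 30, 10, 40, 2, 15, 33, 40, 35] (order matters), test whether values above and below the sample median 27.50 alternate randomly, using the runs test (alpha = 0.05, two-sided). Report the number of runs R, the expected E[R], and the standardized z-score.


Step 1: Compute median = 27.50; label A = above, B = below.
Labels in order: BBABABBAAA  (n_A = 5, n_B = 5)
Step 2: Count runs R = 6.
Step 3: Under H0 (random ordering), E[R] = 2*n_A*n_B/(n_A+n_B) + 1 = 2*5*5/10 + 1 = 6.0000.
        Var[R] = 2*n_A*n_B*(2*n_A*n_B - n_A - n_B) / ((n_A+n_B)^2 * (n_A+n_B-1)) = 2000/900 = 2.2222.
        SD[R] = 1.4907.
Step 4: R = E[R], so z = 0 with no continuity correction.
Step 5: Two-sided p-value via normal approximation = 2*(1 - Phi(|z|)) = 1.000000.
Step 6: alpha = 0.05. fail to reject H0.

R = 6, z = 0.0000, p = 1.000000, fail to reject H0.


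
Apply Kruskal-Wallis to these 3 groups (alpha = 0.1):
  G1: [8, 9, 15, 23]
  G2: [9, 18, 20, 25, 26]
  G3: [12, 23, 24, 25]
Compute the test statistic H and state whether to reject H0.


Step 1: Combine all N = 13 observations and assign midranks.
sorted (value, group, rank): (8,G1,1), (9,G1,2.5), (9,G2,2.5), (12,G3,4), (15,G1,5), (18,G2,6), (20,G2,7), (23,G1,8.5), (23,G3,8.5), (24,G3,10), (25,G2,11.5), (25,G3,11.5), (26,G2,13)
Step 2: Sum ranks within each group.
R_1 = 17 (n_1 = 4)
R_2 = 40 (n_2 = 5)
R_3 = 34 (n_3 = 4)
Step 3: H = 12/(N(N+1)) * sum(R_i^2/n_i) - 3(N+1)
     = 12/(13*14) * (17^2/4 + 40^2/5 + 34^2/4) - 3*14
     = 0.065934 * 681.25 - 42
     = 2.917582.
Step 4: Ties present; correction factor C = 1 - 18/(13^3 - 13) = 0.991758. Corrected H = 2.917582 / 0.991758 = 2.941828.
Step 5: Under H0, H ~ chi^2(2); p-value = 0.229715.
Step 6: alpha = 0.1. fail to reject H0.

H = 2.9418, df = 2, p = 0.229715, fail to reject H0.


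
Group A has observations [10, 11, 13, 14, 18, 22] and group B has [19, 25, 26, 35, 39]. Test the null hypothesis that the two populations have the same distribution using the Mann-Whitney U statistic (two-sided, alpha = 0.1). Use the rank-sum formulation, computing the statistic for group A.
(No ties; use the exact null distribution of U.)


Step 1: Combine and sort all 11 observations; assign midranks.
sorted (value, group): (10,X), (11,X), (13,X), (14,X), (18,X), (19,Y), (22,X), (25,Y), (26,Y), (35,Y), (39,Y)
ranks: 10->1, 11->2, 13->3, 14->4, 18->5, 19->6, 22->7, 25->8, 26->9, 35->10, 39->11
Step 2: Rank sum for X: R1 = 1 + 2 + 3 + 4 + 5 + 7 = 22.
Step 3: U_X = R1 - n1(n1+1)/2 = 22 - 6*7/2 = 22 - 21 = 1.
       U_Y = n1*n2 - U_X = 30 - 1 = 29.
Step 4: No ties, so the exact null distribution of U (based on enumerating the C(11,6) = 462 equally likely rank assignments) gives the two-sided p-value.
Step 5: p-value = 0.008658; compare to alpha = 0.1. reject H0.

U_X = 1, p = 0.008658, reject H0 at alpha = 0.1.


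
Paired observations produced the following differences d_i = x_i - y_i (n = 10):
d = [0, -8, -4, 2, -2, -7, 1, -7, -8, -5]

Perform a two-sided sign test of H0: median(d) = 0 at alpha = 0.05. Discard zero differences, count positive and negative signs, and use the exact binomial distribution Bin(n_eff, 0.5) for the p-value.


Step 1: Discard zero differences. Original n = 10; n_eff = number of nonzero differences = 9.
Nonzero differences (with sign): -8, -4, +2, -2, -7, +1, -7, -8, -5
Step 2: Count signs: positive = 2, negative = 7.
Step 3: Under H0: P(positive) = 0.5, so the number of positives S ~ Bin(9, 0.5).
Step 4: Two-sided exact p-value = sum of Bin(9,0.5) probabilities at or below the observed probability = 0.179688.
Step 5: alpha = 0.05. fail to reject H0.

n_eff = 9, pos = 2, neg = 7, p = 0.179688, fail to reject H0.


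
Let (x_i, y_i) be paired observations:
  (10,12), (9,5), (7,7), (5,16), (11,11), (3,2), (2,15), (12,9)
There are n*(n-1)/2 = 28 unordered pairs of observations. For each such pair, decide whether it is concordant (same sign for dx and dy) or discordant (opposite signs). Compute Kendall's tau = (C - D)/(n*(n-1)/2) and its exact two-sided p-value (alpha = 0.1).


Step 1: Enumerate the 28 unordered pairs (i,j) with i<j and classify each by sign(x_j-x_i) * sign(y_j-y_i).
  (1,2):dx=-1,dy=-7->C; (1,3):dx=-3,dy=-5->C; (1,4):dx=-5,dy=+4->D; (1,5):dx=+1,dy=-1->D
  (1,6):dx=-7,dy=-10->C; (1,7):dx=-8,dy=+3->D; (1,8):dx=+2,dy=-3->D; (2,3):dx=-2,dy=+2->D
  (2,4):dx=-4,dy=+11->D; (2,5):dx=+2,dy=+6->C; (2,6):dx=-6,dy=-3->C; (2,7):dx=-7,dy=+10->D
  (2,8):dx=+3,dy=+4->C; (3,4):dx=-2,dy=+9->D; (3,5):dx=+4,dy=+4->C; (3,6):dx=-4,dy=-5->C
  (3,7):dx=-5,dy=+8->D; (3,8):dx=+5,dy=+2->C; (4,5):dx=+6,dy=-5->D; (4,6):dx=-2,dy=-14->C
  (4,7):dx=-3,dy=-1->C; (4,8):dx=+7,dy=-7->D; (5,6):dx=-8,dy=-9->C; (5,7):dx=-9,dy=+4->D
  (5,8):dx=+1,dy=-2->D; (6,7):dx=-1,dy=+13->D; (6,8):dx=+9,dy=+7->C; (7,8):dx=+10,dy=-6->D
Step 2: C = 13, D = 15, total pairs = 28.
Step 3: tau = (C - D)/(n(n-1)/2) = (13 - 15)/28 = -0.071429.
Step 4: Exact two-sided p-value (enumerate n! = 40320 permutations of y under H0): p = 0.904861.
Step 5: alpha = 0.1. fail to reject H0.

tau_b = -0.0714 (C=13, D=15), p = 0.904861, fail to reject H0.


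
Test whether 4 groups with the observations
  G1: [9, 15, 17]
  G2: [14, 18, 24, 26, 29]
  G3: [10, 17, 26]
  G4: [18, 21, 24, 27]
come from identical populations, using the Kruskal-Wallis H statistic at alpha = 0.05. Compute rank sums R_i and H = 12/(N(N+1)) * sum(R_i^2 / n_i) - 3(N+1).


Step 1: Combine all N = 15 observations and assign midranks.
sorted (value, group, rank): (9,G1,1), (10,G3,2), (14,G2,3), (15,G1,4), (17,G1,5.5), (17,G3,5.5), (18,G2,7.5), (18,G4,7.5), (21,G4,9), (24,G2,10.5), (24,G4,10.5), (26,G2,12.5), (26,G3,12.5), (27,G4,14), (29,G2,15)
Step 2: Sum ranks within each group.
R_1 = 10.5 (n_1 = 3)
R_2 = 48.5 (n_2 = 5)
R_3 = 20 (n_3 = 3)
R_4 = 41 (n_4 = 4)
Step 3: H = 12/(N(N+1)) * sum(R_i^2/n_i) - 3(N+1)
     = 12/(15*16) * (10.5^2/3 + 48.5^2/5 + 20^2/3 + 41^2/4) - 3*16
     = 0.050000 * 1060.78 - 48
     = 5.039167.
Step 4: Ties present; correction factor C = 1 - 24/(15^3 - 15) = 0.992857. Corrected H = 5.039167 / 0.992857 = 5.075420.
Step 5: Under H0, H ~ chi^2(3); p-value = 0.166357.
Step 6: alpha = 0.05. fail to reject H0.

H = 5.0754, df = 3, p = 0.166357, fail to reject H0.


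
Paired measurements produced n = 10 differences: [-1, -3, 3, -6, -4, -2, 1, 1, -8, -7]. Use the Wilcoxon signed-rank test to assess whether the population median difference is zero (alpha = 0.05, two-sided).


Step 1: Drop any zero differences (none here) and take |d_i|.
|d| = [1, 3, 3, 6, 4, 2, 1, 1, 8, 7]
Step 2: Midrank |d_i| (ties get averaged ranks).
ranks: |1|->2, |3|->5.5, |3|->5.5, |6|->8, |4|->7, |2|->4, |1|->2, |1|->2, |8|->10, |7|->9
Step 3: Attach original signs; sum ranks with positive sign and with negative sign.
W+ = 5.5 + 2 + 2 = 9.5
W- = 2 + 5.5 + 8 + 7 + 4 + 10 + 9 = 45.5
(Check: W+ + W- = 55 should equal n(n+1)/2 = 55.)
Step 4: Test statistic W = min(W+, W-) = 9.5.
Step 5: Ties in |d|, so use the tie-corrected normal approximation.
        E[W] = n(n+1)/4 = 10*11/4 = 27.5.
        Tie groups: |d|=1 (t=3), |d|=3 (t=2); sum(t^3 - t) = 30.
        Var[W] = n(n+1)(2n+1)/24 - sum(t^3-t)/48 = 2310/24 - 30/48 = 95.625.
        z = (W - E[W]) / sqrt(Var[W]) = (9.5 - 27.5) / 9.7788 = -1.8407.
        Two-sided p = 2*Phi(z) = 0.065663.
Step 6: alpha = 0.05. fail to reject H0.

W+ = 9.5, W- = 45.5, W = min = 9.5, p = 0.065663, fail to reject H0.


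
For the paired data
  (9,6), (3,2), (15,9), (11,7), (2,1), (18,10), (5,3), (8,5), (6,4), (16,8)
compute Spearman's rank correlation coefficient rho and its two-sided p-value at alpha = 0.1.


Step 1: Rank x and y separately (midranks; no ties here).
rank(x): 9->6, 3->2, 15->8, 11->7, 2->1, 18->10, 5->3, 8->5, 6->4, 16->9
rank(y): 6->6, 2->2, 9->9, 7->7, 1->1, 10->10, 3->3, 5->5, 4->4, 8->8
Step 2: d_i = R_x(i) - R_y(i); compute d_i^2.
  (6-6)^2=0, (2-2)^2=0, (8-9)^2=1, (7-7)^2=0, (1-1)^2=0, (10-10)^2=0, (3-3)^2=0, (5-5)^2=0, (4-4)^2=0, (9-8)^2=1
sum(d^2) = 2.
Step 3: rho = 1 - 6*2 / (10*(10^2 - 1)) = 1 - 12/990 = 0.987879.
Step 4: Under H0, t = rho * sqrt((n-2)/(1-rho^2)) = 18.0003 ~ t(8).
Step 5: Two-sided p-value from the t-distribution with 8 df = 0.000000.
Step 6: alpha = 0.1. reject H0.

rho = 0.9879, p = 0.000000, reject H0 at alpha = 0.1.


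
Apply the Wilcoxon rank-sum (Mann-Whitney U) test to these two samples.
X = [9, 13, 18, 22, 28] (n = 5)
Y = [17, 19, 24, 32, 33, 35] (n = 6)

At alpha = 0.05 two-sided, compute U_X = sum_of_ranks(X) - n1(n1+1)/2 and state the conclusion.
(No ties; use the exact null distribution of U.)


Step 1: Combine and sort all 11 observations; assign midranks.
sorted (value, group): (9,X), (13,X), (17,Y), (18,X), (19,Y), (22,X), (24,Y), (28,X), (32,Y), (33,Y), (35,Y)
ranks: 9->1, 13->2, 17->3, 18->4, 19->5, 22->6, 24->7, 28->8, 32->9, 33->10, 35->11
Step 2: Rank sum for X: R1 = 1 + 2 + 4 + 6 + 8 = 21.
Step 3: U_X = R1 - n1(n1+1)/2 = 21 - 5*6/2 = 21 - 15 = 6.
       U_Y = n1*n2 - U_X = 30 - 6 = 24.
Step 4: No ties, so the exact null distribution of U (based on enumerating the C(11,5) = 462 equally likely rank assignments) gives the two-sided p-value.
Step 5: p-value = 0.125541; compare to alpha = 0.05. fail to reject H0.

U_X = 6, p = 0.125541, fail to reject H0 at alpha = 0.05.


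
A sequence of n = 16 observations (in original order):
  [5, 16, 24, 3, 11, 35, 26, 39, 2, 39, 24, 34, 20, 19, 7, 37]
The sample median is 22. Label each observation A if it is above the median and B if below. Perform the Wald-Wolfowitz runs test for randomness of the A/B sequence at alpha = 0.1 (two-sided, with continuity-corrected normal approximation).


Step 1: Compute median = 22; label A = above, B = below.
Labels in order: BBABBAAABAAABBBA  (n_A = 8, n_B = 8)
Step 2: Count runs R = 8.
Step 3: Under H0 (random ordering), E[R] = 2*n_A*n_B/(n_A+n_B) + 1 = 2*8*8/16 + 1 = 9.0000.
        Var[R] = 2*n_A*n_B*(2*n_A*n_B - n_A - n_B) / ((n_A+n_B)^2 * (n_A+n_B-1)) = 14336/3840 = 3.7333.
        SD[R] = 1.9322.
Step 4: Continuity-corrected z = (R + 0.5 - E[R]) / SD[R] = (8 + 0.5 - 9.0000) / 1.9322 = -0.2588.
Step 5: Two-sided p-value via normal approximation = 2*(1 - Phi(|z|)) = 0.795809.
Step 6: alpha = 0.1. fail to reject H0.

R = 8, z = -0.2588, p = 0.795809, fail to reject H0.


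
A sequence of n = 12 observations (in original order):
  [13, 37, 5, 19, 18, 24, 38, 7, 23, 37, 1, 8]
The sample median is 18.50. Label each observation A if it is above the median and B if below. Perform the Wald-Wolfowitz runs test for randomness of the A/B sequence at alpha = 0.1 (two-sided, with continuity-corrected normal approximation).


Step 1: Compute median = 18.50; label A = above, B = below.
Labels in order: BABABAABAABB  (n_A = 6, n_B = 6)
Step 2: Count runs R = 9.
Step 3: Under H0 (random ordering), E[R] = 2*n_A*n_B/(n_A+n_B) + 1 = 2*6*6/12 + 1 = 7.0000.
        Var[R] = 2*n_A*n_B*(2*n_A*n_B - n_A - n_B) / ((n_A+n_B)^2 * (n_A+n_B-1)) = 4320/1584 = 2.7273.
        SD[R] = 1.6514.
Step 4: Continuity-corrected z = (R - 0.5 - E[R]) / SD[R] = (9 - 0.5 - 7.0000) / 1.6514 = 0.9083.
Step 5: Two-sided p-value via normal approximation = 2*(1 - Phi(|z|)) = 0.363722.
Step 6: alpha = 0.1. fail to reject H0.

R = 9, z = 0.9083, p = 0.363722, fail to reject H0.


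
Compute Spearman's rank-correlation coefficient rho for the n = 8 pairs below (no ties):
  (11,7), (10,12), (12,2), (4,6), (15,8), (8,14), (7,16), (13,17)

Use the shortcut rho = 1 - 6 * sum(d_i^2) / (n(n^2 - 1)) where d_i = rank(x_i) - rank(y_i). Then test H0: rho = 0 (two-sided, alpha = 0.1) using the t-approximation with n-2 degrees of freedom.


Step 1: Rank x and y separately (midranks; no ties here).
rank(x): 11->5, 10->4, 12->6, 4->1, 15->8, 8->3, 7->2, 13->7
rank(y): 7->3, 12->5, 2->1, 6->2, 8->4, 14->6, 16->7, 17->8
Step 2: d_i = R_x(i) - R_y(i); compute d_i^2.
  (5-3)^2=4, (4-5)^2=1, (6-1)^2=25, (1-2)^2=1, (8-4)^2=16, (3-6)^2=9, (2-7)^2=25, (7-8)^2=1
sum(d^2) = 82.
Step 3: rho = 1 - 6*82 / (8*(8^2 - 1)) = 1 - 492/504 = 0.023810.
Step 4: Under H0, t = rho * sqrt((n-2)/(1-rho^2)) = 0.0583 ~ t(6).
Step 5: Two-sided p-value from the t-distribution with 6 df = 0.955374.
Step 6: alpha = 0.1. fail to reject H0.

rho = 0.0238, p = 0.955374, fail to reject H0 at alpha = 0.1.


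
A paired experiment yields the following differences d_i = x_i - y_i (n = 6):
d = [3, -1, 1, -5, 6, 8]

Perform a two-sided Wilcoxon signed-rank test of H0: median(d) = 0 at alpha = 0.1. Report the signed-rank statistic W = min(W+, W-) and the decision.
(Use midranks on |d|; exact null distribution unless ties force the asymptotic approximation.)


Step 1: Drop any zero differences (none here) and take |d_i|.
|d| = [3, 1, 1, 5, 6, 8]
Step 2: Midrank |d_i| (ties get averaged ranks).
ranks: |3|->3, |1|->1.5, |1|->1.5, |5|->4, |6|->5, |8|->6
Step 3: Attach original signs; sum ranks with positive sign and with negative sign.
W+ = 3 + 1.5 + 5 + 6 = 15.5
W- = 1.5 + 4 = 5.5
(Check: W+ + W- = 21 should equal n(n+1)/2 = 21.)
Step 4: Test statistic W = min(W+, W-) = 5.5.
Step 5: Ties in |d|, so use the tie-corrected normal approximation.
        E[W] = n(n+1)/4 = 6*7/4 = 10.5.
        Tie groups: |d|=1 (t=2); sum(t^3 - t) = 6.
        Var[W] = n(n+1)(2n+1)/24 - sum(t^3-t)/48 = 546/24 - 6/48 = 22.625.
        z = (W - E[W]) / sqrt(Var[W]) = (5.5 - 10.5) / 4.7566 = -1.0512.
        Two-sided p = 2*Phi(z) = 0.293177.
Step 6: alpha = 0.1. fail to reject H0.

W+ = 15.5, W- = 5.5, W = min = 5.5, p = 0.293177, fail to reject H0.


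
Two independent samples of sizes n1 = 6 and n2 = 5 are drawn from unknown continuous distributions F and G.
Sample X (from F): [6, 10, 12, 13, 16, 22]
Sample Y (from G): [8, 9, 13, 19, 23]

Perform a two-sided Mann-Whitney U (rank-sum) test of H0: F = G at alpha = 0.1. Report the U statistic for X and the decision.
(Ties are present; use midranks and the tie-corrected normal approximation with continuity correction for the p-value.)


Step 1: Combine and sort all 11 observations; assign midranks.
sorted (value, group): (6,X), (8,Y), (9,Y), (10,X), (12,X), (13,X), (13,Y), (16,X), (19,Y), (22,X), (23,Y)
ranks: 6->1, 8->2, 9->3, 10->4, 12->5, 13->6.5, 13->6.5, 16->8, 19->9, 22->10, 23->11
Step 2: Rank sum for X: R1 = 1 + 4 + 5 + 6.5 + 8 + 10 = 34.5.
Step 3: U_X = R1 - n1(n1+1)/2 = 34.5 - 6*7/2 = 34.5 - 21 = 13.5.
       U_Y = n1*n2 - U_X = 30 - 13.5 = 16.5.
Step 4: Ties are present, so use the tie-corrected normal approximation (with continuity correction) for the p-value.
Step 5: p-value = 0.854805; compare to alpha = 0.1. fail to reject H0.

U_X = 13.5, p = 0.854805, fail to reject H0 at alpha = 0.1.


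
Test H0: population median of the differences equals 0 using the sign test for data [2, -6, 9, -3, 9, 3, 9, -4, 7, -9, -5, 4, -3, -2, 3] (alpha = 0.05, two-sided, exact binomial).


Step 1: Discard zero differences. Original n = 15; n_eff = number of nonzero differences = 15.
Nonzero differences (with sign): +2, -6, +9, -3, +9, +3, +9, -4, +7, -9, -5, +4, -3, -2, +3
Step 2: Count signs: positive = 8, negative = 7.
Step 3: Under H0: P(positive) = 0.5, so the number of positives S ~ Bin(15, 0.5).
Step 4: Two-sided exact p-value = sum of Bin(15,0.5) probabilities at or below the observed probability = 1.000000.
Step 5: alpha = 0.05. fail to reject H0.

n_eff = 15, pos = 8, neg = 7, p = 1.000000, fail to reject H0.


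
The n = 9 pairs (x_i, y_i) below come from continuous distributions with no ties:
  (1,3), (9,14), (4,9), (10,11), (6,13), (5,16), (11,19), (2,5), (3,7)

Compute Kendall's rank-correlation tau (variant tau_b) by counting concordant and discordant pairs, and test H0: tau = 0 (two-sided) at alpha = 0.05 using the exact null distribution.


Step 1: Enumerate the 36 unordered pairs (i,j) with i<j and classify each by sign(x_j-x_i) * sign(y_j-y_i).
  (1,2):dx=+8,dy=+11->C; (1,3):dx=+3,dy=+6->C; (1,4):dx=+9,dy=+8->C; (1,5):dx=+5,dy=+10->C
  (1,6):dx=+4,dy=+13->C; (1,7):dx=+10,dy=+16->C; (1,8):dx=+1,dy=+2->C; (1,9):dx=+2,dy=+4->C
  (2,3):dx=-5,dy=-5->C; (2,4):dx=+1,dy=-3->D; (2,5):dx=-3,dy=-1->C; (2,6):dx=-4,dy=+2->D
  (2,7):dx=+2,dy=+5->C; (2,8):dx=-7,dy=-9->C; (2,9):dx=-6,dy=-7->C; (3,4):dx=+6,dy=+2->C
  (3,5):dx=+2,dy=+4->C; (3,6):dx=+1,dy=+7->C; (3,7):dx=+7,dy=+10->C; (3,8):dx=-2,dy=-4->C
  (3,9):dx=-1,dy=-2->C; (4,5):dx=-4,dy=+2->D; (4,6):dx=-5,dy=+5->D; (4,7):dx=+1,dy=+8->C
  (4,8):dx=-8,dy=-6->C; (4,9):dx=-7,dy=-4->C; (5,6):dx=-1,dy=+3->D; (5,7):dx=+5,dy=+6->C
  (5,8):dx=-4,dy=-8->C; (5,9):dx=-3,dy=-6->C; (6,7):dx=+6,dy=+3->C; (6,8):dx=-3,dy=-11->C
  (6,9):dx=-2,dy=-9->C; (7,8):dx=-9,dy=-14->C; (7,9):dx=-8,dy=-12->C; (8,9):dx=+1,dy=+2->C
Step 2: C = 31, D = 5, total pairs = 36.
Step 3: tau = (C - D)/(n(n-1)/2) = (31 - 5)/36 = 0.722222.
Step 4: Exact two-sided p-value (enumerate n! = 362880 permutations of y under H0): p = 0.005886.
Step 5: alpha = 0.05. reject H0.

tau_b = 0.7222 (C=31, D=5), p = 0.005886, reject H0.


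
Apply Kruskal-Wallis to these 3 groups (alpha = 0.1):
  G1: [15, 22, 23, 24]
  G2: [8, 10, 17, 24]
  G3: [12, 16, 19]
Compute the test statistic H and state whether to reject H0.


Step 1: Combine all N = 11 observations and assign midranks.
sorted (value, group, rank): (8,G2,1), (10,G2,2), (12,G3,3), (15,G1,4), (16,G3,5), (17,G2,6), (19,G3,7), (22,G1,8), (23,G1,9), (24,G1,10.5), (24,G2,10.5)
Step 2: Sum ranks within each group.
R_1 = 31.5 (n_1 = 4)
R_2 = 19.5 (n_2 = 4)
R_3 = 15 (n_3 = 3)
Step 3: H = 12/(N(N+1)) * sum(R_i^2/n_i) - 3(N+1)
     = 12/(11*12) * (31.5^2/4 + 19.5^2/4 + 15^2/3) - 3*12
     = 0.090909 * 418.125 - 36
     = 2.011364.
Step 4: Ties present; correction factor C = 1 - 6/(11^3 - 11) = 0.995455. Corrected H = 2.011364 / 0.995455 = 2.020548.
Step 5: Under H0, H ~ chi^2(2); p-value = 0.364119.
Step 6: alpha = 0.1. fail to reject H0.

H = 2.0205, df = 2, p = 0.364119, fail to reject H0.
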